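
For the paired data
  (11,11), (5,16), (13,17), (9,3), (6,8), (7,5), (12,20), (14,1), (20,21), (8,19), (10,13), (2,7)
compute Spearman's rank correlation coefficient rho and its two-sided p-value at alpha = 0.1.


Step 1: Rank x and y separately (midranks; no ties here).
rank(x): 11->8, 5->2, 13->10, 9->6, 6->3, 7->4, 12->9, 14->11, 20->12, 8->5, 10->7, 2->1
rank(y): 11->6, 16->8, 17->9, 3->2, 8->5, 5->3, 20->11, 1->1, 21->12, 19->10, 13->7, 7->4
Step 2: d_i = R_x(i) - R_y(i); compute d_i^2.
  (8-6)^2=4, (2-8)^2=36, (10-9)^2=1, (6-2)^2=16, (3-5)^2=4, (4-3)^2=1, (9-11)^2=4, (11-1)^2=100, (12-12)^2=0, (5-10)^2=25, (7-7)^2=0, (1-4)^2=9
sum(d^2) = 200.
Step 3: rho = 1 - 6*200 / (12*(12^2 - 1)) = 1 - 1200/1716 = 0.300699.
Step 4: Under H0, t = rho * sqrt((n-2)/(1-rho^2)) = 0.9970 ~ t(10).
Step 5: Two-sided p-value from the t-distribution with 10 df = 0.342260.
Step 6: alpha = 0.1. fail to reject H0.

rho = 0.3007, p = 0.342260, fail to reject H0 at alpha = 0.1.


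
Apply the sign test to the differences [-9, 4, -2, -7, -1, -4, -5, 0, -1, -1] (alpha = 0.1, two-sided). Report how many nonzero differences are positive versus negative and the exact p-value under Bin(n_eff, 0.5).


Step 1: Discard zero differences. Original n = 10; n_eff = number of nonzero differences = 9.
Nonzero differences (with sign): -9, +4, -2, -7, -1, -4, -5, -1, -1
Step 2: Count signs: positive = 1, negative = 8.
Step 3: Under H0: P(positive) = 0.5, so the number of positives S ~ Bin(9, 0.5).
Step 4: Two-sided exact p-value = sum of Bin(9,0.5) probabilities at or below the observed probability = 0.039062.
Step 5: alpha = 0.1. reject H0.

n_eff = 9, pos = 1, neg = 8, p = 0.039062, reject H0.


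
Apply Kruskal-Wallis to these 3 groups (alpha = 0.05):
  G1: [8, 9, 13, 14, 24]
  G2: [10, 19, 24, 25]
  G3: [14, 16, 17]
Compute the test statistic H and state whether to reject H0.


Step 1: Combine all N = 12 observations and assign midranks.
sorted (value, group, rank): (8,G1,1), (9,G1,2), (10,G2,3), (13,G1,4), (14,G1,5.5), (14,G3,5.5), (16,G3,7), (17,G3,8), (19,G2,9), (24,G1,10.5), (24,G2,10.5), (25,G2,12)
Step 2: Sum ranks within each group.
R_1 = 23 (n_1 = 5)
R_2 = 34.5 (n_2 = 4)
R_3 = 20.5 (n_3 = 3)
Step 3: H = 12/(N(N+1)) * sum(R_i^2/n_i) - 3(N+1)
     = 12/(12*13) * (23^2/5 + 34.5^2/4 + 20.5^2/3) - 3*13
     = 0.076923 * 543.446 - 39
     = 2.803526.
Step 4: Ties present; correction factor C = 1 - 12/(12^3 - 12) = 0.993007. Corrected H = 2.803526 / 0.993007 = 2.823269.
Step 5: Under H0, H ~ chi^2(2); p-value = 0.243745.
Step 6: alpha = 0.05. fail to reject H0.

H = 2.8233, df = 2, p = 0.243745, fail to reject H0.


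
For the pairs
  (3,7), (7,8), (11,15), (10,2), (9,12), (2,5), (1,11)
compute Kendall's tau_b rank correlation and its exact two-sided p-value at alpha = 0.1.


Step 1: Enumerate the 21 unordered pairs (i,j) with i<j and classify each by sign(x_j-x_i) * sign(y_j-y_i).
  (1,2):dx=+4,dy=+1->C; (1,3):dx=+8,dy=+8->C; (1,4):dx=+7,dy=-5->D; (1,5):dx=+6,dy=+5->C
  (1,6):dx=-1,dy=-2->C; (1,7):dx=-2,dy=+4->D; (2,3):dx=+4,dy=+7->C; (2,4):dx=+3,dy=-6->D
  (2,5):dx=+2,dy=+4->C; (2,6):dx=-5,dy=-3->C; (2,7):dx=-6,dy=+3->D; (3,4):dx=-1,dy=-13->C
  (3,5):dx=-2,dy=-3->C; (3,6):dx=-9,dy=-10->C; (3,7):dx=-10,dy=-4->C; (4,5):dx=-1,dy=+10->D
  (4,6):dx=-8,dy=+3->D; (4,7):dx=-9,dy=+9->D; (5,6):dx=-7,dy=-7->C; (5,7):dx=-8,dy=-1->C
  (6,7):dx=-1,dy=+6->D
Step 2: C = 13, D = 8, total pairs = 21.
Step 3: tau = (C - D)/(n(n-1)/2) = (13 - 8)/21 = 0.238095.
Step 4: Exact two-sided p-value (enumerate n! = 5040 permutations of y under H0): p = 0.561905.
Step 5: alpha = 0.1. fail to reject H0.

tau_b = 0.2381 (C=13, D=8), p = 0.561905, fail to reject H0.


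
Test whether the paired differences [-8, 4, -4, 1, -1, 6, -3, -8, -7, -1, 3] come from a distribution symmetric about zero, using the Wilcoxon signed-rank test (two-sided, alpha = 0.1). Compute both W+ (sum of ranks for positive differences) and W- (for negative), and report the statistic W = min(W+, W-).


Step 1: Drop any zero differences (none here) and take |d_i|.
|d| = [8, 4, 4, 1, 1, 6, 3, 8, 7, 1, 3]
Step 2: Midrank |d_i| (ties get averaged ranks).
ranks: |8|->10.5, |4|->6.5, |4|->6.5, |1|->2, |1|->2, |6|->8, |3|->4.5, |8|->10.5, |7|->9, |1|->2, |3|->4.5
Step 3: Attach original signs; sum ranks with positive sign and with negative sign.
W+ = 6.5 + 2 + 8 + 4.5 = 21
W- = 10.5 + 6.5 + 2 + 4.5 + 10.5 + 9 + 2 = 45
(Check: W+ + W- = 66 should equal n(n+1)/2 = 66.)
Step 4: Test statistic W = min(W+, W-) = 21.
Step 5: Ties in |d|, so use the tie-corrected normal approximation.
        E[W] = n(n+1)/4 = 11*12/4 = 33.
        Tie groups: |d|=1 (t=3), |d|=3 (t=2), |d|=4 (t=2), |d|=8 (t=2); sum(t^3 - t) = 42.
        Var[W] = n(n+1)(2n+1)/24 - sum(t^3-t)/48 = 3036/24 - 42/48 = 125.625.
        z = (W - E[W]) / sqrt(Var[W]) = (21 - 33) / 11.2083 = -1.0706.
        Two-sided p = 2*Phi(z) = 0.284332.
Step 6: alpha = 0.1. fail to reject H0.

W+ = 21, W- = 45, W = min = 21, p = 0.284332, fail to reject H0.


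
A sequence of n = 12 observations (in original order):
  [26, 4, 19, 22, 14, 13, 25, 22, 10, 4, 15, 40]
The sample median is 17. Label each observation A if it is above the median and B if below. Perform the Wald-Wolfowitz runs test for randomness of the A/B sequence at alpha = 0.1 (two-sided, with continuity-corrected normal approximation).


Step 1: Compute median = 17; label A = above, B = below.
Labels in order: ABAABBAABBBA  (n_A = 6, n_B = 6)
Step 2: Count runs R = 7.
Step 3: Under H0 (random ordering), E[R] = 2*n_A*n_B/(n_A+n_B) + 1 = 2*6*6/12 + 1 = 7.0000.
        Var[R] = 2*n_A*n_B*(2*n_A*n_B - n_A - n_B) / ((n_A+n_B)^2 * (n_A+n_B-1)) = 4320/1584 = 2.7273.
        SD[R] = 1.6514.
Step 4: R = E[R], so z = 0 with no continuity correction.
Step 5: Two-sided p-value via normal approximation = 2*(1 - Phi(|z|)) = 1.000000.
Step 6: alpha = 0.1. fail to reject H0.

R = 7, z = 0.0000, p = 1.000000, fail to reject H0.


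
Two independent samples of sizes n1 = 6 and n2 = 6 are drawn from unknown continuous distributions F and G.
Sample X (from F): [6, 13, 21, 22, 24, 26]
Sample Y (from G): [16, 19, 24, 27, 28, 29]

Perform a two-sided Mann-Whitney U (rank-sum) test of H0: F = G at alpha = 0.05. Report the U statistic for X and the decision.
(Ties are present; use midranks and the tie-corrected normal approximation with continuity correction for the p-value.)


Step 1: Combine and sort all 12 observations; assign midranks.
sorted (value, group): (6,X), (13,X), (16,Y), (19,Y), (21,X), (22,X), (24,X), (24,Y), (26,X), (27,Y), (28,Y), (29,Y)
ranks: 6->1, 13->2, 16->3, 19->4, 21->5, 22->6, 24->7.5, 24->7.5, 26->9, 27->10, 28->11, 29->12
Step 2: Rank sum for X: R1 = 1 + 2 + 5 + 6 + 7.5 + 9 = 30.5.
Step 3: U_X = R1 - n1(n1+1)/2 = 30.5 - 6*7/2 = 30.5 - 21 = 9.5.
       U_Y = n1*n2 - U_X = 36 - 9.5 = 26.5.
Step 4: Ties are present, so use the tie-corrected normal approximation (with continuity correction) for the p-value.
Step 5: p-value = 0.199397; compare to alpha = 0.05. fail to reject H0.

U_X = 9.5, p = 0.199397, fail to reject H0 at alpha = 0.05.


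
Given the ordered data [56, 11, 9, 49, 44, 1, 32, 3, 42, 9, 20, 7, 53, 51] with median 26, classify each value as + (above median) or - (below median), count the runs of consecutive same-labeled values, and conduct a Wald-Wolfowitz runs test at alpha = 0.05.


Step 1: Compute median = 26; label A = above, B = below.
Labels in order: ABBAABABABBBAA  (n_A = 7, n_B = 7)
Step 2: Count runs R = 9.
Step 3: Under H0 (random ordering), E[R] = 2*n_A*n_B/(n_A+n_B) + 1 = 2*7*7/14 + 1 = 8.0000.
        Var[R] = 2*n_A*n_B*(2*n_A*n_B - n_A - n_B) / ((n_A+n_B)^2 * (n_A+n_B-1)) = 8232/2548 = 3.2308.
        SD[R] = 1.7974.
Step 4: Continuity-corrected z = (R - 0.5 - E[R]) / SD[R] = (9 - 0.5 - 8.0000) / 1.7974 = 0.2782.
Step 5: Two-sided p-value via normal approximation = 2*(1 - Phi(|z|)) = 0.780879.
Step 6: alpha = 0.05. fail to reject H0.

R = 9, z = 0.2782, p = 0.780879, fail to reject H0.


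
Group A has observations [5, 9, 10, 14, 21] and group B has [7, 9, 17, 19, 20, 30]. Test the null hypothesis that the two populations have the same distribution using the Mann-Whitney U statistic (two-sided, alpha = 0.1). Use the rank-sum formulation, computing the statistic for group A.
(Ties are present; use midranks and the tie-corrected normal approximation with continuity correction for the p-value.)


Step 1: Combine and sort all 11 observations; assign midranks.
sorted (value, group): (5,X), (7,Y), (9,X), (9,Y), (10,X), (14,X), (17,Y), (19,Y), (20,Y), (21,X), (30,Y)
ranks: 5->1, 7->2, 9->3.5, 9->3.5, 10->5, 14->6, 17->7, 19->8, 20->9, 21->10, 30->11
Step 2: Rank sum for X: R1 = 1 + 3.5 + 5 + 6 + 10 = 25.5.
Step 3: U_X = R1 - n1(n1+1)/2 = 25.5 - 5*6/2 = 25.5 - 15 = 10.5.
       U_Y = n1*n2 - U_X = 30 - 10.5 = 19.5.
Step 4: Ties are present, so use the tie-corrected normal approximation (with continuity correction) for the p-value.
Step 5: p-value = 0.464192; compare to alpha = 0.1. fail to reject H0.

U_X = 10.5, p = 0.464192, fail to reject H0 at alpha = 0.1.


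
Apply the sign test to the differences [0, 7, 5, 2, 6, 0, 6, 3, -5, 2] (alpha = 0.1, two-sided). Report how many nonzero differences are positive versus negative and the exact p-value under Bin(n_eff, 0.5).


Step 1: Discard zero differences. Original n = 10; n_eff = number of nonzero differences = 8.
Nonzero differences (with sign): +7, +5, +2, +6, +6, +3, -5, +2
Step 2: Count signs: positive = 7, negative = 1.
Step 3: Under H0: P(positive) = 0.5, so the number of positives S ~ Bin(8, 0.5).
Step 4: Two-sided exact p-value = sum of Bin(8,0.5) probabilities at or below the observed probability = 0.070312.
Step 5: alpha = 0.1. reject H0.

n_eff = 8, pos = 7, neg = 1, p = 0.070312, reject H0.


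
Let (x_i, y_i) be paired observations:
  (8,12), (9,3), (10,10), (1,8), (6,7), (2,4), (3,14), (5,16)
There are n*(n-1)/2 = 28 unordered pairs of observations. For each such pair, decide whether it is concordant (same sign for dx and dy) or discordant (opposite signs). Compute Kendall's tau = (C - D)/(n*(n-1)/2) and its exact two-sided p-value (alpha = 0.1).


Step 1: Enumerate the 28 unordered pairs (i,j) with i<j and classify each by sign(x_j-x_i) * sign(y_j-y_i).
  (1,2):dx=+1,dy=-9->D; (1,3):dx=+2,dy=-2->D; (1,4):dx=-7,dy=-4->C; (1,5):dx=-2,dy=-5->C
  (1,6):dx=-6,dy=-8->C; (1,7):dx=-5,dy=+2->D; (1,8):dx=-3,dy=+4->D; (2,3):dx=+1,dy=+7->C
  (2,4):dx=-8,dy=+5->D; (2,5):dx=-3,dy=+4->D; (2,6):dx=-7,dy=+1->D; (2,7):dx=-6,dy=+11->D
  (2,8):dx=-4,dy=+13->D; (3,4):dx=-9,dy=-2->C; (3,5):dx=-4,dy=-3->C; (3,6):dx=-8,dy=-6->C
  (3,7):dx=-7,dy=+4->D; (3,8):dx=-5,dy=+6->D; (4,5):dx=+5,dy=-1->D; (4,6):dx=+1,dy=-4->D
  (4,7):dx=+2,dy=+6->C; (4,8):dx=+4,dy=+8->C; (5,6):dx=-4,dy=-3->C; (5,7):dx=-3,dy=+7->D
  (5,8):dx=-1,dy=+9->D; (6,7):dx=+1,dy=+10->C; (6,8):dx=+3,dy=+12->C; (7,8):dx=+2,dy=+2->C
Step 2: C = 13, D = 15, total pairs = 28.
Step 3: tau = (C - D)/(n(n-1)/2) = (13 - 15)/28 = -0.071429.
Step 4: Exact two-sided p-value (enumerate n! = 40320 permutations of y under H0): p = 0.904861.
Step 5: alpha = 0.1. fail to reject H0.

tau_b = -0.0714 (C=13, D=15), p = 0.904861, fail to reject H0.


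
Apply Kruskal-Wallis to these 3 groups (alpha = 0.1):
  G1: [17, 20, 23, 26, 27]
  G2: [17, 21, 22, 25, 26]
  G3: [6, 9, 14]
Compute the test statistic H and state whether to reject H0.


Step 1: Combine all N = 13 observations and assign midranks.
sorted (value, group, rank): (6,G3,1), (9,G3,2), (14,G3,3), (17,G1,4.5), (17,G2,4.5), (20,G1,6), (21,G2,7), (22,G2,8), (23,G1,9), (25,G2,10), (26,G1,11.5), (26,G2,11.5), (27,G1,13)
Step 2: Sum ranks within each group.
R_1 = 44 (n_1 = 5)
R_2 = 41 (n_2 = 5)
R_3 = 6 (n_3 = 3)
Step 3: H = 12/(N(N+1)) * sum(R_i^2/n_i) - 3(N+1)
     = 12/(13*14) * (44^2/5 + 41^2/5 + 6^2/3) - 3*14
     = 0.065934 * 735.4 - 42
     = 6.487912.
Step 4: Ties present; correction factor C = 1 - 12/(13^3 - 13) = 0.994505. Corrected H = 6.487912 / 0.994505 = 6.523757.
Step 5: Under H0, H ~ chi^2(2); p-value = 0.038316.
Step 6: alpha = 0.1. reject H0.

H = 6.5238, df = 2, p = 0.038316, reject H0.


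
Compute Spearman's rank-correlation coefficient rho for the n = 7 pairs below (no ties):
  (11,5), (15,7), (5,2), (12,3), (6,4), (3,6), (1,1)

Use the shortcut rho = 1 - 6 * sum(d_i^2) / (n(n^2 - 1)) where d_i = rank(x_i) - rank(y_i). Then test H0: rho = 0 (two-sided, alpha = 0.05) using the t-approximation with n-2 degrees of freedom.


Step 1: Rank x and y separately (midranks; no ties here).
rank(x): 11->5, 15->7, 5->3, 12->6, 6->4, 3->2, 1->1
rank(y): 5->5, 7->7, 2->2, 3->3, 4->4, 6->6, 1->1
Step 2: d_i = R_x(i) - R_y(i); compute d_i^2.
  (5-5)^2=0, (7-7)^2=0, (3-2)^2=1, (6-3)^2=9, (4-4)^2=0, (2-6)^2=16, (1-1)^2=0
sum(d^2) = 26.
Step 3: rho = 1 - 6*26 / (7*(7^2 - 1)) = 1 - 156/336 = 0.535714.
Step 4: Under H0, t = rho * sqrt((n-2)/(1-rho^2)) = 1.4186 ~ t(5).
Step 5: Two-sided p-value from the t-distribution with 5 df = 0.215217.
Step 6: alpha = 0.05. fail to reject H0.

rho = 0.5357, p = 0.215217, fail to reject H0 at alpha = 0.05.


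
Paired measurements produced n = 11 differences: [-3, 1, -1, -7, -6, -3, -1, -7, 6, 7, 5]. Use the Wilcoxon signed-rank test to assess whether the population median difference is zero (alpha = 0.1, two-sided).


Step 1: Drop any zero differences (none here) and take |d_i|.
|d| = [3, 1, 1, 7, 6, 3, 1, 7, 6, 7, 5]
Step 2: Midrank |d_i| (ties get averaged ranks).
ranks: |3|->4.5, |1|->2, |1|->2, |7|->10, |6|->7.5, |3|->4.5, |1|->2, |7|->10, |6|->7.5, |7|->10, |5|->6
Step 3: Attach original signs; sum ranks with positive sign and with negative sign.
W+ = 2 + 7.5 + 10 + 6 = 25.5
W- = 4.5 + 2 + 10 + 7.5 + 4.5 + 2 + 10 = 40.5
(Check: W+ + W- = 66 should equal n(n+1)/2 = 66.)
Step 4: Test statistic W = min(W+, W-) = 25.5.
Step 5: Ties in |d|, so use the tie-corrected normal approximation.
        E[W] = n(n+1)/4 = 11*12/4 = 33.
        Tie groups: |d|=1 (t=3), |d|=3 (t=2), |d|=6 (t=2), |d|=7 (t=3); sum(t^3 - t) = 60.
        Var[W] = n(n+1)(2n+1)/24 - sum(t^3-t)/48 = 3036/24 - 60/48 = 125.25.
        z = (W - E[W]) / sqrt(Var[W]) = (25.5 - 33) / 11.1915 = -0.6702.
        Two-sided p = 2*Phi(z) = 0.502762.
Step 6: alpha = 0.1. fail to reject H0.

W+ = 25.5, W- = 40.5, W = min = 25.5, p = 0.502762, fail to reject H0.


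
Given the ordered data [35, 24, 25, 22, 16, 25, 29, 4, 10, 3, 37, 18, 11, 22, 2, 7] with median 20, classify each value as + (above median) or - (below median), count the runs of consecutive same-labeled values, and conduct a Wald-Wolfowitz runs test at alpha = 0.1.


Step 1: Compute median = 20; label A = above, B = below.
Labels in order: AAAABAABBBABBABB  (n_A = 8, n_B = 8)
Step 2: Count runs R = 8.
Step 3: Under H0 (random ordering), E[R] = 2*n_A*n_B/(n_A+n_B) + 1 = 2*8*8/16 + 1 = 9.0000.
        Var[R] = 2*n_A*n_B*(2*n_A*n_B - n_A - n_B) / ((n_A+n_B)^2 * (n_A+n_B-1)) = 14336/3840 = 3.7333.
        SD[R] = 1.9322.
Step 4: Continuity-corrected z = (R + 0.5 - E[R]) / SD[R] = (8 + 0.5 - 9.0000) / 1.9322 = -0.2588.
Step 5: Two-sided p-value via normal approximation = 2*(1 - Phi(|z|)) = 0.795809.
Step 6: alpha = 0.1. fail to reject H0.

R = 8, z = -0.2588, p = 0.795809, fail to reject H0.


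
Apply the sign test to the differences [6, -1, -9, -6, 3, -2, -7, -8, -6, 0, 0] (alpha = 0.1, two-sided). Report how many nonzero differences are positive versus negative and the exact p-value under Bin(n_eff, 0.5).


Step 1: Discard zero differences. Original n = 11; n_eff = number of nonzero differences = 9.
Nonzero differences (with sign): +6, -1, -9, -6, +3, -2, -7, -8, -6
Step 2: Count signs: positive = 2, negative = 7.
Step 3: Under H0: P(positive) = 0.5, so the number of positives S ~ Bin(9, 0.5).
Step 4: Two-sided exact p-value = sum of Bin(9,0.5) probabilities at or below the observed probability = 0.179688.
Step 5: alpha = 0.1. fail to reject H0.

n_eff = 9, pos = 2, neg = 7, p = 0.179688, fail to reject H0.


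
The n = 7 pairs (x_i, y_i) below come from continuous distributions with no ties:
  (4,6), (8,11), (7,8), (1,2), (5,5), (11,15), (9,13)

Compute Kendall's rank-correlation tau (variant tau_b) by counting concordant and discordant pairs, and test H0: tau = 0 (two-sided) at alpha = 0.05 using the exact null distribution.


Step 1: Enumerate the 21 unordered pairs (i,j) with i<j and classify each by sign(x_j-x_i) * sign(y_j-y_i).
  (1,2):dx=+4,dy=+5->C; (1,3):dx=+3,dy=+2->C; (1,4):dx=-3,dy=-4->C; (1,5):dx=+1,dy=-1->D
  (1,6):dx=+7,dy=+9->C; (1,7):dx=+5,dy=+7->C; (2,3):dx=-1,dy=-3->C; (2,4):dx=-7,dy=-9->C
  (2,5):dx=-3,dy=-6->C; (2,6):dx=+3,dy=+4->C; (2,7):dx=+1,dy=+2->C; (3,4):dx=-6,dy=-6->C
  (3,5):dx=-2,dy=-3->C; (3,6):dx=+4,dy=+7->C; (3,7):dx=+2,dy=+5->C; (4,5):dx=+4,dy=+3->C
  (4,6):dx=+10,dy=+13->C; (4,7):dx=+8,dy=+11->C; (5,6):dx=+6,dy=+10->C; (5,7):dx=+4,dy=+8->C
  (6,7):dx=-2,dy=-2->C
Step 2: C = 20, D = 1, total pairs = 21.
Step 3: tau = (C - D)/(n(n-1)/2) = (20 - 1)/21 = 0.904762.
Step 4: Exact two-sided p-value (enumerate n! = 5040 permutations of y under H0): p = 0.002778.
Step 5: alpha = 0.05. reject H0.

tau_b = 0.9048 (C=20, D=1), p = 0.002778, reject H0.


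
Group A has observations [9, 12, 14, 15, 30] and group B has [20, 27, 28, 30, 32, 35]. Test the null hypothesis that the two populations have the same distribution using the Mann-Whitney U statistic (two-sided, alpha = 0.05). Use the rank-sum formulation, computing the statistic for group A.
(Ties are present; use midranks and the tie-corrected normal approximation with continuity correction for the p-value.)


Step 1: Combine and sort all 11 observations; assign midranks.
sorted (value, group): (9,X), (12,X), (14,X), (15,X), (20,Y), (27,Y), (28,Y), (30,X), (30,Y), (32,Y), (35,Y)
ranks: 9->1, 12->2, 14->3, 15->4, 20->5, 27->6, 28->7, 30->8.5, 30->8.5, 32->10, 35->11
Step 2: Rank sum for X: R1 = 1 + 2 + 3 + 4 + 8.5 = 18.5.
Step 3: U_X = R1 - n1(n1+1)/2 = 18.5 - 5*6/2 = 18.5 - 15 = 3.5.
       U_Y = n1*n2 - U_X = 30 - 3.5 = 26.5.
Step 4: Ties are present, so use the tie-corrected normal approximation (with continuity correction) for the p-value.
Step 5: p-value = 0.044126; compare to alpha = 0.05. reject H0.

U_X = 3.5, p = 0.044126, reject H0 at alpha = 0.05.


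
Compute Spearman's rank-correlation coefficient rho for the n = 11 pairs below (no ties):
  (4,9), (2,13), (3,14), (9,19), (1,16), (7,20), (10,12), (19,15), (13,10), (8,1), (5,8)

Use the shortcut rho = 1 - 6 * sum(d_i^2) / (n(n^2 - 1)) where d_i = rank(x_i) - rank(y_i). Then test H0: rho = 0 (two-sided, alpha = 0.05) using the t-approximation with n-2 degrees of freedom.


Step 1: Rank x and y separately (midranks; no ties here).
rank(x): 4->4, 2->2, 3->3, 9->8, 1->1, 7->6, 10->9, 19->11, 13->10, 8->7, 5->5
rank(y): 9->3, 13->6, 14->7, 19->10, 16->9, 20->11, 12->5, 15->8, 10->4, 1->1, 8->2
Step 2: d_i = R_x(i) - R_y(i); compute d_i^2.
  (4-3)^2=1, (2-6)^2=16, (3-7)^2=16, (8-10)^2=4, (1-9)^2=64, (6-11)^2=25, (9-5)^2=16, (11-8)^2=9, (10-4)^2=36, (7-1)^2=36, (5-2)^2=9
sum(d^2) = 232.
Step 3: rho = 1 - 6*232 / (11*(11^2 - 1)) = 1 - 1392/1320 = -0.054545.
Step 4: Under H0, t = rho * sqrt((n-2)/(1-rho^2)) = -0.1639 ~ t(9).
Step 5: Two-sided p-value from the t-distribution with 9 df = 0.873447.
Step 6: alpha = 0.05. fail to reject H0.

rho = -0.0545, p = 0.873447, fail to reject H0 at alpha = 0.05.


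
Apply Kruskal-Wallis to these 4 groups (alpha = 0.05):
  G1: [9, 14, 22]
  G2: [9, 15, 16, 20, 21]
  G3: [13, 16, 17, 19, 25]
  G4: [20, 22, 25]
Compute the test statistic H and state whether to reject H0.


Step 1: Combine all N = 16 observations and assign midranks.
sorted (value, group, rank): (9,G1,1.5), (9,G2,1.5), (13,G3,3), (14,G1,4), (15,G2,5), (16,G2,6.5), (16,G3,6.5), (17,G3,8), (19,G3,9), (20,G2,10.5), (20,G4,10.5), (21,G2,12), (22,G1,13.5), (22,G4,13.5), (25,G3,15.5), (25,G4,15.5)
Step 2: Sum ranks within each group.
R_1 = 19 (n_1 = 3)
R_2 = 35.5 (n_2 = 5)
R_3 = 42 (n_3 = 5)
R_4 = 39.5 (n_4 = 3)
Step 3: H = 12/(N(N+1)) * sum(R_i^2/n_i) - 3(N+1)
     = 12/(16*17) * (19^2/3 + 35.5^2/5 + 42^2/5 + 39.5^2/3) - 3*17
     = 0.044118 * 1245.27 - 51
     = 3.938235.
Step 4: Ties present; correction factor C = 1 - 30/(16^3 - 16) = 0.992647. Corrected H = 3.938235 / 0.992647 = 3.967407.
Step 5: Under H0, H ~ chi^2(3); p-value = 0.265005.
Step 6: alpha = 0.05. fail to reject H0.

H = 3.9674, df = 3, p = 0.265005, fail to reject H0.


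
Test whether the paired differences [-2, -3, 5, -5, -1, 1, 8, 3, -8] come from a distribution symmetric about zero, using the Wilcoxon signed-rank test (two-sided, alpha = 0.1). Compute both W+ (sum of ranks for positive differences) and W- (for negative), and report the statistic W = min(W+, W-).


Step 1: Drop any zero differences (none here) and take |d_i|.
|d| = [2, 3, 5, 5, 1, 1, 8, 3, 8]
Step 2: Midrank |d_i| (ties get averaged ranks).
ranks: |2|->3, |3|->4.5, |5|->6.5, |5|->6.5, |1|->1.5, |1|->1.5, |8|->8.5, |3|->4.5, |8|->8.5
Step 3: Attach original signs; sum ranks with positive sign and with negative sign.
W+ = 6.5 + 1.5 + 8.5 + 4.5 = 21
W- = 3 + 4.5 + 6.5 + 1.5 + 8.5 = 24
(Check: W+ + W- = 45 should equal n(n+1)/2 = 45.)
Step 4: Test statistic W = min(W+, W-) = 21.
Step 5: Ties in |d|, so use the tie-corrected normal approximation.
        E[W] = n(n+1)/4 = 9*10/4 = 22.5.
        Tie groups: |d|=1 (t=2), |d|=3 (t=2), |d|=5 (t=2), |d|=8 (t=2); sum(t^3 - t) = 24.
        Var[W] = n(n+1)(2n+1)/24 - sum(t^3-t)/48 = 1710/24 - 24/48 = 70.75.
        z = (W - E[W]) / sqrt(Var[W]) = (21 - 22.5) / 8.4113 = -0.1783.
        Two-sided p = 2*Phi(z) = 0.858463.
Step 6: alpha = 0.1. fail to reject H0.

W+ = 21, W- = 24, W = min = 21, p = 0.858463, fail to reject H0.


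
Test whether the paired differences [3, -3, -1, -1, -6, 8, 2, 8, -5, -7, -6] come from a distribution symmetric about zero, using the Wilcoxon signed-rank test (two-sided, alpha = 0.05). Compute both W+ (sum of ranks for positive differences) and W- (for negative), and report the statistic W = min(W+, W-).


Step 1: Drop any zero differences (none here) and take |d_i|.
|d| = [3, 3, 1, 1, 6, 8, 2, 8, 5, 7, 6]
Step 2: Midrank |d_i| (ties get averaged ranks).
ranks: |3|->4.5, |3|->4.5, |1|->1.5, |1|->1.5, |6|->7.5, |8|->10.5, |2|->3, |8|->10.5, |5|->6, |7|->9, |6|->7.5
Step 3: Attach original signs; sum ranks with positive sign and with negative sign.
W+ = 4.5 + 10.5 + 3 + 10.5 = 28.5
W- = 4.5 + 1.5 + 1.5 + 7.5 + 6 + 9 + 7.5 = 37.5
(Check: W+ + W- = 66 should equal n(n+1)/2 = 66.)
Step 4: Test statistic W = min(W+, W-) = 28.5.
Step 5: Ties in |d|, so use the tie-corrected normal approximation.
        E[W] = n(n+1)/4 = 11*12/4 = 33.
        Tie groups: |d|=1 (t=2), |d|=3 (t=2), |d|=6 (t=2), |d|=8 (t=2); sum(t^3 - t) = 24.
        Var[W] = n(n+1)(2n+1)/24 - sum(t^3-t)/48 = 3036/24 - 24/48 = 126.
        z = (W - E[W]) / sqrt(Var[W]) = (28.5 - 33) / 11.2250 = -0.4009.
        Two-sided p = 2*Phi(z) = 0.688500.
Step 6: alpha = 0.05. fail to reject H0.

W+ = 28.5, W- = 37.5, W = min = 28.5, p = 0.688500, fail to reject H0.


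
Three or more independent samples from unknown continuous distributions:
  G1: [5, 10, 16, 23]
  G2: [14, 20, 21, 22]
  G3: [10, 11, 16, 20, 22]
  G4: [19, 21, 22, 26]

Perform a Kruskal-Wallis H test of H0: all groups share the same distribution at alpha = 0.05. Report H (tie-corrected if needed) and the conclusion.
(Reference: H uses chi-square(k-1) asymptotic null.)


Step 1: Combine all N = 17 observations and assign midranks.
sorted (value, group, rank): (5,G1,1), (10,G1,2.5), (10,G3,2.5), (11,G3,4), (14,G2,5), (16,G1,6.5), (16,G3,6.5), (19,G4,8), (20,G2,9.5), (20,G3,9.5), (21,G2,11.5), (21,G4,11.5), (22,G2,14), (22,G3,14), (22,G4,14), (23,G1,16), (26,G4,17)
Step 2: Sum ranks within each group.
R_1 = 26 (n_1 = 4)
R_2 = 40 (n_2 = 4)
R_3 = 36.5 (n_3 = 5)
R_4 = 50.5 (n_4 = 4)
Step 3: H = 12/(N(N+1)) * sum(R_i^2/n_i) - 3(N+1)
     = 12/(17*18) * (26^2/4 + 40^2/4 + 36.5^2/5 + 50.5^2/4) - 3*18
     = 0.039216 * 1473.01 - 54
     = 3.765196.
Step 4: Ties present; correction factor C = 1 - 48/(17^3 - 17) = 0.990196. Corrected H = 3.765196 / 0.990196 = 3.802475.
Step 5: Under H0, H ~ chi^2(3); p-value = 0.283598.
Step 6: alpha = 0.05. fail to reject H0.

H = 3.8025, df = 3, p = 0.283598, fail to reject H0.


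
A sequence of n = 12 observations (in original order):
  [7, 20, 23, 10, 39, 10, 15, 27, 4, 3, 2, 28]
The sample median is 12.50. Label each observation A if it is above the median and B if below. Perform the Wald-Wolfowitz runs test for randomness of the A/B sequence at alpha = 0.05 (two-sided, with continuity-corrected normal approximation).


Step 1: Compute median = 12.50; label A = above, B = below.
Labels in order: BAABABAABBBA  (n_A = 6, n_B = 6)
Step 2: Count runs R = 8.
Step 3: Under H0 (random ordering), E[R] = 2*n_A*n_B/(n_A+n_B) + 1 = 2*6*6/12 + 1 = 7.0000.
        Var[R] = 2*n_A*n_B*(2*n_A*n_B - n_A - n_B) / ((n_A+n_B)^2 * (n_A+n_B-1)) = 4320/1584 = 2.7273.
        SD[R] = 1.6514.
Step 4: Continuity-corrected z = (R - 0.5 - E[R]) / SD[R] = (8 - 0.5 - 7.0000) / 1.6514 = 0.3028.
Step 5: Two-sided p-value via normal approximation = 2*(1 - Phi(|z|)) = 0.762069.
Step 6: alpha = 0.05. fail to reject H0.

R = 8, z = 0.3028, p = 0.762069, fail to reject H0.


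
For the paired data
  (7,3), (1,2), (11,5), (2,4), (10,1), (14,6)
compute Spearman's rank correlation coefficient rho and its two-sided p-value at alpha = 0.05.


Step 1: Rank x and y separately (midranks; no ties here).
rank(x): 7->3, 1->1, 11->5, 2->2, 10->4, 14->6
rank(y): 3->3, 2->2, 5->5, 4->4, 1->1, 6->6
Step 2: d_i = R_x(i) - R_y(i); compute d_i^2.
  (3-3)^2=0, (1-2)^2=1, (5-5)^2=0, (2-4)^2=4, (4-1)^2=9, (6-6)^2=0
sum(d^2) = 14.
Step 3: rho = 1 - 6*14 / (6*(6^2 - 1)) = 1 - 84/210 = 0.600000.
Step 4: Under H0, t = rho * sqrt((n-2)/(1-rho^2)) = 1.5000 ~ t(4).
Step 5: Two-sided p-value from the t-distribution with 4 df = 0.208000.
Step 6: alpha = 0.05. fail to reject H0.

rho = 0.6000, p = 0.208000, fail to reject H0 at alpha = 0.05.


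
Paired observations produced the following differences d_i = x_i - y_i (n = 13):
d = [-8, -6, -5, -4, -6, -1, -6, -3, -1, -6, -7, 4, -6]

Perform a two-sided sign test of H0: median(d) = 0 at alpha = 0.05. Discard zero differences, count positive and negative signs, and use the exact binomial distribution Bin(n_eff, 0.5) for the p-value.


Step 1: Discard zero differences. Original n = 13; n_eff = number of nonzero differences = 13.
Nonzero differences (with sign): -8, -6, -5, -4, -6, -1, -6, -3, -1, -6, -7, +4, -6
Step 2: Count signs: positive = 1, negative = 12.
Step 3: Under H0: P(positive) = 0.5, so the number of positives S ~ Bin(13, 0.5).
Step 4: Two-sided exact p-value = sum of Bin(13,0.5) probabilities at or below the observed probability = 0.003418.
Step 5: alpha = 0.05. reject H0.

n_eff = 13, pos = 1, neg = 12, p = 0.003418, reject H0.


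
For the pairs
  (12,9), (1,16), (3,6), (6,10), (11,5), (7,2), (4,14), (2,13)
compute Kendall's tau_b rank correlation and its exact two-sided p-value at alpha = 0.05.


Step 1: Enumerate the 28 unordered pairs (i,j) with i<j and classify each by sign(x_j-x_i) * sign(y_j-y_i).
  (1,2):dx=-11,dy=+7->D; (1,3):dx=-9,dy=-3->C; (1,4):dx=-6,dy=+1->D; (1,5):dx=-1,dy=-4->C
  (1,6):dx=-5,dy=-7->C; (1,7):dx=-8,dy=+5->D; (1,8):dx=-10,dy=+4->D; (2,3):dx=+2,dy=-10->D
  (2,4):dx=+5,dy=-6->D; (2,5):dx=+10,dy=-11->D; (2,6):dx=+6,dy=-14->D; (2,7):dx=+3,dy=-2->D
  (2,8):dx=+1,dy=-3->D; (3,4):dx=+3,dy=+4->C; (3,5):dx=+8,dy=-1->D; (3,6):dx=+4,dy=-4->D
  (3,7):dx=+1,dy=+8->C; (3,8):dx=-1,dy=+7->D; (4,5):dx=+5,dy=-5->D; (4,6):dx=+1,dy=-8->D
  (4,7):dx=-2,dy=+4->D; (4,8):dx=-4,dy=+3->D; (5,6):dx=-4,dy=-3->C; (5,7):dx=-7,dy=+9->D
  (5,8):dx=-9,dy=+8->D; (6,7):dx=-3,dy=+12->D; (6,8):dx=-5,dy=+11->D; (7,8):dx=-2,dy=-1->C
Step 2: C = 7, D = 21, total pairs = 28.
Step 3: tau = (C - D)/(n(n-1)/2) = (7 - 21)/28 = -0.500000.
Step 4: Exact two-sided p-value (enumerate n! = 40320 permutations of y under H0): p = 0.108681.
Step 5: alpha = 0.05. fail to reject H0.

tau_b = -0.5000 (C=7, D=21), p = 0.108681, fail to reject H0.


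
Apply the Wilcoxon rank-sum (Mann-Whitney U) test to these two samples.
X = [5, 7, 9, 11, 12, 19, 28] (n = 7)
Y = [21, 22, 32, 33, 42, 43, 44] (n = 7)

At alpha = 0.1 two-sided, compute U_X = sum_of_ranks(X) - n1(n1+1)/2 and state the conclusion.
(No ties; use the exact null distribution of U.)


Step 1: Combine and sort all 14 observations; assign midranks.
sorted (value, group): (5,X), (7,X), (9,X), (11,X), (12,X), (19,X), (21,Y), (22,Y), (28,X), (32,Y), (33,Y), (42,Y), (43,Y), (44,Y)
ranks: 5->1, 7->2, 9->3, 11->4, 12->5, 19->6, 21->7, 22->8, 28->9, 32->10, 33->11, 42->12, 43->13, 44->14
Step 2: Rank sum for X: R1 = 1 + 2 + 3 + 4 + 5 + 6 + 9 = 30.
Step 3: U_X = R1 - n1(n1+1)/2 = 30 - 7*8/2 = 30 - 28 = 2.
       U_Y = n1*n2 - U_X = 49 - 2 = 47.
Step 4: No ties, so the exact null distribution of U (based on enumerating the C(14,7) = 3432 equally likely rank assignments) gives the two-sided p-value.
Step 5: p-value = 0.002331; compare to alpha = 0.1. reject H0.

U_X = 2, p = 0.002331, reject H0 at alpha = 0.1.


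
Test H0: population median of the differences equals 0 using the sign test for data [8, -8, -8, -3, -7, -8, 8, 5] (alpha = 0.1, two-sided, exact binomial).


Step 1: Discard zero differences. Original n = 8; n_eff = number of nonzero differences = 8.
Nonzero differences (with sign): +8, -8, -8, -3, -7, -8, +8, +5
Step 2: Count signs: positive = 3, negative = 5.
Step 3: Under H0: P(positive) = 0.5, so the number of positives S ~ Bin(8, 0.5).
Step 4: Two-sided exact p-value = sum of Bin(8,0.5) probabilities at or below the observed probability = 0.726562.
Step 5: alpha = 0.1. fail to reject H0.

n_eff = 8, pos = 3, neg = 5, p = 0.726562, fail to reject H0.


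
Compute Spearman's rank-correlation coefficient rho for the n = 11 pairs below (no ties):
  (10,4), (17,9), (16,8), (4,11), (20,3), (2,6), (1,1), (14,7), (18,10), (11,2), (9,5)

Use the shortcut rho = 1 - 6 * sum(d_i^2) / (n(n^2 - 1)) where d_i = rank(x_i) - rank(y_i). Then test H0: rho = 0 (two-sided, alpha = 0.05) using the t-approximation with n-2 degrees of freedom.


Step 1: Rank x and y separately (midranks; no ties here).
rank(x): 10->5, 17->9, 16->8, 4->3, 20->11, 2->2, 1->1, 14->7, 18->10, 11->6, 9->4
rank(y): 4->4, 9->9, 8->8, 11->11, 3->3, 6->6, 1->1, 7->7, 10->10, 2->2, 5->5
Step 2: d_i = R_x(i) - R_y(i); compute d_i^2.
  (5-4)^2=1, (9-9)^2=0, (8-8)^2=0, (3-11)^2=64, (11-3)^2=64, (2-6)^2=16, (1-1)^2=0, (7-7)^2=0, (10-10)^2=0, (6-2)^2=16, (4-5)^2=1
sum(d^2) = 162.
Step 3: rho = 1 - 6*162 / (11*(11^2 - 1)) = 1 - 972/1320 = 0.263636.
Step 4: Under H0, t = rho * sqrt((n-2)/(1-rho^2)) = 0.8199 ~ t(9).
Step 5: Two-sided p-value from the t-distribution with 9 df = 0.433441.
Step 6: alpha = 0.05. fail to reject H0.

rho = 0.2636, p = 0.433441, fail to reject H0 at alpha = 0.05.


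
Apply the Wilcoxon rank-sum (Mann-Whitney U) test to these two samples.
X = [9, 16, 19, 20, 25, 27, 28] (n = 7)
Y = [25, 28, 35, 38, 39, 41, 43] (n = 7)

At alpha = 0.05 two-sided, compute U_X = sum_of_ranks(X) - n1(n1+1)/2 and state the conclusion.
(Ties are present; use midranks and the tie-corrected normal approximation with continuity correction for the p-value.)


Step 1: Combine and sort all 14 observations; assign midranks.
sorted (value, group): (9,X), (16,X), (19,X), (20,X), (25,X), (25,Y), (27,X), (28,X), (28,Y), (35,Y), (38,Y), (39,Y), (41,Y), (43,Y)
ranks: 9->1, 16->2, 19->3, 20->4, 25->5.5, 25->5.5, 27->7, 28->8.5, 28->8.5, 35->10, 38->11, 39->12, 41->13, 43->14
Step 2: Rank sum for X: R1 = 1 + 2 + 3 + 4 + 5.5 + 7 + 8.5 = 31.
Step 3: U_X = R1 - n1(n1+1)/2 = 31 - 7*8/2 = 31 - 28 = 3.
       U_Y = n1*n2 - U_X = 49 - 3 = 46.
Step 4: Ties are present, so use the tie-corrected normal approximation (with continuity correction) for the p-value.
Step 5: p-value = 0.007162; compare to alpha = 0.05. reject H0.

U_X = 3, p = 0.007162, reject H0 at alpha = 0.05.


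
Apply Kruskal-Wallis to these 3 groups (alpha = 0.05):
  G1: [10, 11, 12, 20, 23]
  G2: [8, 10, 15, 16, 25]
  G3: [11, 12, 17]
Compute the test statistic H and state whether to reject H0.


Step 1: Combine all N = 13 observations and assign midranks.
sorted (value, group, rank): (8,G2,1), (10,G1,2.5), (10,G2,2.5), (11,G1,4.5), (11,G3,4.5), (12,G1,6.5), (12,G3,6.5), (15,G2,8), (16,G2,9), (17,G3,10), (20,G1,11), (23,G1,12), (25,G2,13)
Step 2: Sum ranks within each group.
R_1 = 36.5 (n_1 = 5)
R_2 = 33.5 (n_2 = 5)
R_3 = 21 (n_3 = 3)
Step 3: H = 12/(N(N+1)) * sum(R_i^2/n_i) - 3(N+1)
     = 12/(13*14) * (36.5^2/5 + 33.5^2/5 + 21^2/3) - 3*14
     = 0.065934 * 637.9 - 42
     = 0.059341.
Step 4: Ties present; correction factor C = 1 - 18/(13^3 - 13) = 0.991758. Corrected H = 0.059341 / 0.991758 = 0.059834.
Step 5: Under H0, H ~ chi^2(2); p-value = 0.970526.
Step 6: alpha = 0.05. fail to reject H0.

H = 0.0598, df = 2, p = 0.970526, fail to reject H0.


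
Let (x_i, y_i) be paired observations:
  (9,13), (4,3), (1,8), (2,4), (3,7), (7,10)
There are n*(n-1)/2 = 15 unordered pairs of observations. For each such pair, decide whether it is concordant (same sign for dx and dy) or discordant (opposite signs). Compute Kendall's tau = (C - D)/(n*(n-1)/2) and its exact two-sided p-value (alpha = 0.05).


Step 1: Enumerate the 15 unordered pairs (i,j) with i<j and classify each by sign(x_j-x_i) * sign(y_j-y_i).
  (1,2):dx=-5,dy=-10->C; (1,3):dx=-8,dy=-5->C; (1,4):dx=-7,dy=-9->C; (1,5):dx=-6,dy=-6->C
  (1,6):dx=-2,dy=-3->C; (2,3):dx=-3,dy=+5->D; (2,4):dx=-2,dy=+1->D; (2,5):dx=-1,dy=+4->D
  (2,6):dx=+3,dy=+7->C; (3,4):dx=+1,dy=-4->D; (3,5):dx=+2,dy=-1->D; (3,6):dx=+6,dy=+2->C
  (4,5):dx=+1,dy=+3->C; (4,6):dx=+5,dy=+6->C; (5,6):dx=+4,dy=+3->C
Step 2: C = 10, D = 5, total pairs = 15.
Step 3: tau = (C - D)/(n(n-1)/2) = (10 - 5)/15 = 0.333333.
Step 4: Exact two-sided p-value (enumerate n! = 720 permutations of y under H0): p = 0.469444.
Step 5: alpha = 0.05. fail to reject H0.

tau_b = 0.3333 (C=10, D=5), p = 0.469444, fail to reject H0.


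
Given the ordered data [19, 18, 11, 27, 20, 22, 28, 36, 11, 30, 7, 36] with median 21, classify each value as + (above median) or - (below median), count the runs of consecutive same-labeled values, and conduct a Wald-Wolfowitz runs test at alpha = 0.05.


Step 1: Compute median = 21; label A = above, B = below.
Labels in order: BBBABAAABABA  (n_A = 6, n_B = 6)
Step 2: Count runs R = 8.
Step 3: Under H0 (random ordering), E[R] = 2*n_A*n_B/(n_A+n_B) + 1 = 2*6*6/12 + 1 = 7.0000.
        Var[R] = 2*n_A*n_B*(2*n_A*n_B - n_A - n_B) / ((n_A+n_B)^2 * (n_A+n_B-1)) = 4320/1584 = 2.7273.
        SD[R] = 1.6514.
Step 4: Continuity-corrected z = (R - 0.5 - E[R]) / SD[R] = (8 - 0.5 - 7.0000) / 1.6514 = 0.3028.
Step 5: Two-sided p-value via normal approximation = 2*(1 - Phi(|z|)) = 0.762069.
Step 6: alpha = 0.05. fail to reject H0.

R = 8, z = 0.3028, p = 0.762069, fail to reject H0.


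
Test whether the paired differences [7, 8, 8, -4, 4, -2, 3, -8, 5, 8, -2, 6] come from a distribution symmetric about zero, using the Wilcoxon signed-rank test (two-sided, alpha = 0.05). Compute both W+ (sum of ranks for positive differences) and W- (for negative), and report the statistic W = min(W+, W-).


Step 1: Drop any zero differences (none here) and take |d_i|.
|d| = [7, 8, 8, 4, 4, 2, 3, 8, 5, 8, 2, 6]
Step 2: Midrank |d_i| (ties get averaged ranks).
ranks: |7|->8, |8|->10.5, |8|->10.5, |4|->4.5, |4|->4.5, |2|->1.5, |3|->3, |8|->10.5, |5|->6, |8|->10.5, |2|->1.5, |6|->7
Step 3: Attach original signs; sum ranks with positive sign and with negative sign.
W+ = 8 + 10.5 + 10.5 + 4.5 + 3 + 6 + 10.5 + 7 = 60
W- = 4.5 + 1.5 + 10.5 + 1.5 = 18
(Check: W+ + W- = 78 should equal n(n+1)/2 = 78.)
Step 4: Test statistic W = min(W+, W-) = 18.
Step 5: Ties in |d|, so use the tie-corrected normal approximation.
        E[W] = n(n+1)/4 = 12*13/4 = 39.
        Tie groups: |d|=2 (t=2), |d|=4 (t=2), |d|=8 (t=4); sum(t^3 - t) = 72.
        Var[W] = n(n+1)(2n+1)/24 - sum(t^3-t)/48 = 3900/24 - 72/48 = 161.
        z = (W - E[W]) / sqrt(Var[W]) = (18 - 39) / 12.6886 = -1.6550.
        Two-sided p = 2*Phi(z) = 0.097918.
Step 6: alpha = 0.05. fail to reject H0.

W+ = 60, W- = 18, W = min = 18, p = 0.097918, fail to reject H0.


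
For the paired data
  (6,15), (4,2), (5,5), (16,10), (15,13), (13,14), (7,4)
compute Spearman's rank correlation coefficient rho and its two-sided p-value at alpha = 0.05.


Step 1: Rank x and y separately (midranks; no ties here).
rank(x): 6->3, 4->1, 5->2, 16->7, 15->6, 13->5, 7->4
rank(y): 15->7, 2->1, 5->3, 10->4, 13->5, 14->6, 4->2
Step 2: d_i = R_x(i) - R_y(i); compute d_i^2.
  (3-7)^2=16, (1-1)^2=0, (2-3)^2=1, (7-4)^2=9, (6-5)^2=1, (5-6)^2=1, (4-2)^2=4
sum(d^2) = 32.
Step 3: rho = 1 - 6*32 / (7*(7^2 - 1)) = 1 - 192/336 = 0.428571.
Step 4: Under H0, t = rho * sqrt((n-2)/(1-rho^2)) = 1.0607 ~ t(5).
Step 5: Two-sided p-value from the t-distribution with 5 df = 0.337368.
Step 6: alpha = 0.05. fail to reject H0.

rho = 0.4286, p = 0.337368, fail to reject H0 at alpha = 0.05.


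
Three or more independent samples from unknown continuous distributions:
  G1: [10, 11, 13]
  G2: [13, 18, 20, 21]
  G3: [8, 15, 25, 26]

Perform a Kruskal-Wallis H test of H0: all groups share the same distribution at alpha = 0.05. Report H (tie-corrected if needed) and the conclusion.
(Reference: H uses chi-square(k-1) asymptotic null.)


Step 1: Combine all N = 11 observations and assign midranks.
sorted (value, group, rank): (8,G3,1), (10,G1,2), (11,G1,3), (13,G1,4.5), (13,G2,4.5), (15,G3,6), (18,G2,7), (20,G2,8), (21,G2,9), (25,G3,10), (26,G3,11)
Step 2: Sum ranks within each group.
R_1 = 9.5 (n_1 = 3)
R_2 = 28.5 (n_2 = 4)
R_3 = 28 (n_3 = 4)
Step 3: H = 12/(N(N+1)) * sum(R_i^2/n_i) - 3(N+1)
     = 12/(11*12) * (9.5^2/3 + 28.5^2/4 + 28^2/4) - 3*12
     = 0.090909 * 429.146 - 36
     = 3.013258.
Step 4: Ties present; correction factor C = 1 - 6/(11^3 - 11) = 0.995455. Corrected H = 3.013258 / 0.995455 = 3.027017.
Step 5: Under H0, H ~ chi^2(2); p-value = 0.220136.
Step 6: alpha = 0.05. fail to reject H0.

H = 3.0270, df = 2, p = 0.220136, fail to reject H0.


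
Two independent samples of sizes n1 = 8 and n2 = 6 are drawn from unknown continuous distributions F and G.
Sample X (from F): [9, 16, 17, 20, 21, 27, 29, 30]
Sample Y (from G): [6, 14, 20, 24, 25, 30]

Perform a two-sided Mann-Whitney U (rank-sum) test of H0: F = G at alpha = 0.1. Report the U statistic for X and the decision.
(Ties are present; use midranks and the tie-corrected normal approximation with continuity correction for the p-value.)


Step 1: Combine and sort all 14 observations; assign midranks.
sorted (value, group): (6,Y), (9,X), (14,Y), (16,X), (17,X), (20,X), (20,Y), (21,X), (24,Y), (25,Y), (27,X), (29,X), (30,X), (30,Y)
ranks: 6->1, 9->2, 14->3, 16->4, 17->5, 20->6.5, 20->6.5, 21->8, 24->9, 25->10, 27->11, 29->12, 30->13.5, 30->13.5
Step 2: Rank sum for X: R1 = 2 + 4 + 5 + 6.5 + 8 + 11 + 12 + 13.5 = 62.
Step 3: U_X = R1 - n1(n1+1)/2 = 62 - 8*9/2 = 62 - 36 = 26.
       U_Y = n1*n2 - U_X = 48 - 26 = 22.
Step 4: Ties are present, so use the tie-corrected normal approximation (with continuity correction) for the p-value.
Step 5: p-value = 0.846116; compare to alpha = 0.1. fail to reject H0.

U_X = 26, p = 0.846116, fail to reject H0 at alpha = 0.1.


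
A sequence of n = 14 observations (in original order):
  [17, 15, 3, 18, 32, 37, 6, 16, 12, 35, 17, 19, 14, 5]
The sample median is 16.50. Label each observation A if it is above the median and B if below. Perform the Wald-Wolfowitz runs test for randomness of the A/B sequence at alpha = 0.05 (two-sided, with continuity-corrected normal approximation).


Step 1: Compute median = 16.50; label A = above, B = below.
Labels in order: ABBAAABBBAAABB  (n_A = 7, n_B = 7)
Step 2: Count runs R = 6.
Step 3: Under H0 (random ordering), E[R] = 2*n_A*n_B/(n_A+n_B) + 1 = 2*7*7/14 + 1 = 8.0000.
        Var[R] = 2*n_A*n_B*(2*n_A*n_B - n_A - n_B) / ((n_A+n_B)^2 * (n_A+n_B-1)) = 8232/2548 = 3.2308.
        SD[R] = 1.7974.
Step 4: Continuity-corrected z = (R + 0.5 - E[R]) / SD[R] = (6 + 0.5 - 8.0000) / 1.7974 = -0.8345.
Step 5: Two-sided p-value via normal approximation = 2*(1 - Phi(|z|)) = 0.403986.
Step 6: alpha = 0.05. fail to reject H0.

R = 6, z = -0.8345, p = 0.403986, fail to reject H0.


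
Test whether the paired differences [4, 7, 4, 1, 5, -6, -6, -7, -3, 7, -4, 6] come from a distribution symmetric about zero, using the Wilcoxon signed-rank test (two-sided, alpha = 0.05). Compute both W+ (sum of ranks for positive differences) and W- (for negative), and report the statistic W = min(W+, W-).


Step 1: Drop any zero differences (none here) and take |d_i|.
|d| = [4, 7, 4, 1, 5, 6, 6, 7, 3, 7, 4, 6]
Step 2: Midrank |d_i| (ties get averaged ranks).
ranks: |4|->4, |7|->11, |4|->4, |1|->1, |5|->6, |6|->8, |6|->8, |7|->11, |3|->2, |7|->11, |4|->4, |6|->8
Step 3: Attach original signs; sum ranks with positive sign and with negative sign.
W+ = 4 + 11 + 4 + 1 + 6 + 11 + 8 = 45
W- = 8 + 8 + 11 + 2 + 4 = 33
(Check: W+ + W- = 78 should equal n(n+1)/2 = 78.)
Step 4: Test statistic W = min(W+, W-) = 33.
Step 5: Ties in |d|, so use the tie-corrected normal approximation.
        E[W] = n(n+1)/4 = 12*13/4 = 39.
        Tie groups: |d|=4 (t=3), |d|=6 (t=3), |d|=7 (t=3); sum(t^3 - t) = 72.
        Var[W] = n(n+1)(2n+1)/24 - sum(t^3-t)/48 = 3900/24 - 72/48 = 161.
        z = (W - E[W]) / sqrt(Var[W]) = (33 - 39) / 12.6886 = -0.4729.
        Two-sided p = 2*Phi(z) = 0.636309.
Step 6: alpha = 0.05. fail to reject H0.

W+ = 45, W- = 33, W = min = 33, p = 0.636309, fail to reject H0.
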